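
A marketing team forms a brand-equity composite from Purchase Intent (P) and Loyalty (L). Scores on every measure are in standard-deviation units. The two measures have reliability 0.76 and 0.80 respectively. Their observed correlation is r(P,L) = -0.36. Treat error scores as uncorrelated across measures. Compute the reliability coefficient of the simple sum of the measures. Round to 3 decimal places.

0.656

Var(P+L) = 2 + 2·[(-0.36)] = 2 − 0.72 = 1.28.
With uncorrelated errors the cross-covariances are all true-score covariance, so they carry over unchanged; only the diagonal terms shrink to ρᵢσᵢ².
True-score variance = [0.76 + 0.80] − 0.72 = 1.56 − 0.72 = 0.84.
Reliability = 0.84 / 1.28 = 0.656.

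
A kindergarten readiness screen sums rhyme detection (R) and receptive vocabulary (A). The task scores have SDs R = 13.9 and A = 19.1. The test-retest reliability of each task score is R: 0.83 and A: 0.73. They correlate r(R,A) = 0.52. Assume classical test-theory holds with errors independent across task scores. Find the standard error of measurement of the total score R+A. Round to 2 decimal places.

11.46

Var(total) = 558.02 + 276.11 = 834.13.
True-score variance = 426.676 + 276.11 = 702.785, so reliability = 0.8425.
Error variance = 834.13 − 702.785 = 131.344; SEM = √131.344 = 11.46.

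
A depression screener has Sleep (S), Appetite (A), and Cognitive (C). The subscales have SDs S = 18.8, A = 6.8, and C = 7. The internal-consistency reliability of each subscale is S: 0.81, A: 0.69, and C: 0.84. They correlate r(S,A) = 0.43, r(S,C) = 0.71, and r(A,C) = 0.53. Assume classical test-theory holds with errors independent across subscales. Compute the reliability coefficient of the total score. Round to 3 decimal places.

Var(S+A+C) = 18.8² + 6.8² + 7² + 2·[18.8·6.8·0.43 + 18.8·7·0.71 + 6.8·7·0.53] = 448.68 + 347.27 = 795.95.
With uncorrelated errors the cross-covariances are all true-score covariance, so they carry over unchanged; only the diagonal terms shrink to ρᵢσᵢ².
True-score variance = [18.8²·0.81 + 6.8²·0.69 + 7²·0.84] + 347.27 = 359.352 + 347.27 = 706.622.
Reliability = 706.622 / 795.95 = 0.888.

0.888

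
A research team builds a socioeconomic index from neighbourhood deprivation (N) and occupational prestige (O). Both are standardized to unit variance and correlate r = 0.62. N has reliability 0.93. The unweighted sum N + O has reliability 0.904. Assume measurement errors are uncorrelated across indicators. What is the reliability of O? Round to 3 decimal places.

Var(N+O) = 2 + 2·0.62 = 3.240.
True-score variance = ρ_N + ρ_O + 2·0.62, so 0.904 = (0.93 + ρ_O + 1.24) / 3.240.
ρ_O = 0.904·3.240 − 0.93 − 1.24 = 0.759.

0.759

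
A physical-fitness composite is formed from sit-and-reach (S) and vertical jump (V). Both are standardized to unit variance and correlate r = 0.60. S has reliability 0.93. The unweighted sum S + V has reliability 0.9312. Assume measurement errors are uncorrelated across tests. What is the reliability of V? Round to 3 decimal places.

Var(S+V) = 2 + 2·0.60 = 3.200.
True-score variance = ρ_S + ρ_V + 2·0.60, so 0.9312 = (0.93 + ρ_V + 1.20) / 3.200.
ρ_V = 0.9312·3.200 − 0.93 − 1.20 = 0.850.

0.850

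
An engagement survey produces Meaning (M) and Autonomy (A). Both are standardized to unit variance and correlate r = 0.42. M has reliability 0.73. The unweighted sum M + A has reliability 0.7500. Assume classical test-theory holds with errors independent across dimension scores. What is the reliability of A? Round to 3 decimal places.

0.560

Var(M+A) = 2 + 2·0.42 = 2.840.
True-score variance = ρ_M + ρ_A + 2·0.42, so 0.7500 = (0.73 + ρ_A + 0.84) / 2.840.
ρ_A = 0.7500·2.840 − 0.73 − 0.84 = 0.560.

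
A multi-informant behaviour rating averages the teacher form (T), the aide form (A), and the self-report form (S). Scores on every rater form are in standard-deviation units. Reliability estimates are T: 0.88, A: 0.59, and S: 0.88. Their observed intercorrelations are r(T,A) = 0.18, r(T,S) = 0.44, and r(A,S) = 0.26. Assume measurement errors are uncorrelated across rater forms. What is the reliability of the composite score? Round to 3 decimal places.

0.863

Var(T+A+S) = 3 + 2·[0.18 + 0.44 + 0.26] = 3 + 1.76 = 4.76.
Under uncorrelated errors the observed covariances equal the true-score covariances, so only the own-variance terms attenuate.
True-score variance = [0.88 + 0.59 + 0.88] + 1.76 = 2.35 + 1.76 = 4.11.
Reliability = 4.11 / 4.76 = 0.863.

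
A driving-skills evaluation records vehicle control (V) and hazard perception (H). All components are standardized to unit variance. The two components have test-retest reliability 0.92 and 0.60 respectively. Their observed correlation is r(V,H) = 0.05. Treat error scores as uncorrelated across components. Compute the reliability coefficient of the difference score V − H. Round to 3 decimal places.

Var(V−H) = 1 + 1 − 2·0.05 = 2 − 0.1 = 1.9.
Under uncorrelated errors the observed covariances equal the true-score covariances, so only the own-variance terms attenuate.
True-score variance = [0.92 + 0.60] − 0.1 = 1.52 − 0.1 = 1.42.
Reliability = 1.42 / 1.9 = 0.747.

0.747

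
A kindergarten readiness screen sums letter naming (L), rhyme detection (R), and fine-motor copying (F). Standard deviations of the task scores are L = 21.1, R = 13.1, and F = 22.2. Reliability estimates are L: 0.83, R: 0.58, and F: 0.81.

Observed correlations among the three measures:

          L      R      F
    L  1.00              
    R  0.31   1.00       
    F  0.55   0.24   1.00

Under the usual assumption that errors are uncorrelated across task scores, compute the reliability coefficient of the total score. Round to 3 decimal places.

Var(L+R+F) = 21.1² + 13.1² + 22.2² + 2·[21.1·13.1·0.31 + 21.1·22.2·0.55 + 13.1·22.2·0.24] = 1109.66 + 826.23 = 1935.89.
Under uncorrelated errors the observed covariances equal the true-score covariances, so only the own-variance terms attenuate.
True-score variance = [21.1²·0.83 + 13.1²·0.58 + 22.2²·0.81] + 826.23 = 868.259 + 826.23 = 1694.49.
Reliability = 1694.49 / 1935.89 = 0.875.

0.875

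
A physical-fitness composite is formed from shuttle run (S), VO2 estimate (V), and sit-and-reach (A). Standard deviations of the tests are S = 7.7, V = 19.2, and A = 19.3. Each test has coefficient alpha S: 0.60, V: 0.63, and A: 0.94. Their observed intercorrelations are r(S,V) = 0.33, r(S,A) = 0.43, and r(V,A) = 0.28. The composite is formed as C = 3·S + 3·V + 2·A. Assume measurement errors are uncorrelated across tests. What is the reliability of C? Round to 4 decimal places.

0.8141

Var(C) = 3²·7.7² + 3²·19.2² + 2²·19.3² + 2·[9·7.7·19.2·0.33 + 6·7.7·19.3·0.43 + 6·19.2·19.3·0.28] = 5341.33 + 2890.08 = 8231.41.
With uncorrelated errors the cross-covariances are all true-score covariance, so they carry over unchanged; only the diagonal terms shrink to ρᵢσᵢ².
True-score variance = [3²·7.7²·0.60 + 3²·19.2²·0.63 + 2²·19.3²·0.94] + 2890.08 = 3810.92 + 2890.08 = 6701.
Reliability = 6701 / 8231.41 = 0.8141.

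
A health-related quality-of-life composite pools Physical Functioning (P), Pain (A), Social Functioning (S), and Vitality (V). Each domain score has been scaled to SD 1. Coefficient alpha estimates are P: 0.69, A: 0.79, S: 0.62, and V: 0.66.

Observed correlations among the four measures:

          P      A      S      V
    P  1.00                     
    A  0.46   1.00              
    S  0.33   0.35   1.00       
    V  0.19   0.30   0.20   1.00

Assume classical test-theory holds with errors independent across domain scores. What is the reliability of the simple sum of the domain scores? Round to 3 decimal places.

Var(P+A+S+V) = 4 + 2·[0.46 + 0.33 + 0.19 + 0.35 + 0.30 + 0.20] = 4 + 3.66 = 7.66.
With uncorrelated errors the cross-covariances are all true-score covariance, so they carry over unchanged; only the diagonal terms shrink to ρᵢσᵢ².
True-score variance = [0.69 + 0.79 + 0.62 + 0.66] + 3.66 = 2.76 + 3.66 = 6.42.
Reliability = 6.42 / 7.66 = 0.838.

0.838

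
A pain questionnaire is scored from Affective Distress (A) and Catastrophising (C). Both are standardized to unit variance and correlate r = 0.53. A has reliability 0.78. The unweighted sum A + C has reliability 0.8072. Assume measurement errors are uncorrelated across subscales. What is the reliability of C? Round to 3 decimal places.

0.630

Var(A+C) = 2 + 2·0.53 = 3.060.
True-score variance = ρ_A + ρ_C + 2·0.53, so 0.8072 = (0.78 + ρ_C + 1.06) / 3.060.
ρ_C = 0.8072·3.060 − 0.78 − 1.06 = 0.630.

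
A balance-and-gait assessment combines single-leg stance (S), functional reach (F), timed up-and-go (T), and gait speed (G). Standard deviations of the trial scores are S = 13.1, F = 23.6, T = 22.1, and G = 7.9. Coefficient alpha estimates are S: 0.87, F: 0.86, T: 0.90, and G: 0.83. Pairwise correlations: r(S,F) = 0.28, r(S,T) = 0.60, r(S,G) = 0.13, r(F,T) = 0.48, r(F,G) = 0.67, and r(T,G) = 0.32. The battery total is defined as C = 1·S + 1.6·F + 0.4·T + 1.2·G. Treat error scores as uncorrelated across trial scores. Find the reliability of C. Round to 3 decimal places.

0.920

Var(C) = 13.1² + 1.6²·23.6² + 0.4²·22.1² + 1.2²·7.9² + 2·[1.6·13.1·23.6·0.28 + 0.4·13.1·22.1·0.60 + 1.2·13.1·7.9·0.13 + 0.64·23.6·22.1·0.48 + 1.92·23.6·7.9·0.67 + 0.48·22.1·7.9·0.32] = 1765.44 + 1302.01 = 3067.46.
With uncorrelated errors the cross-covariances are all true-score covariance, so they carry over unchanged; only the diagonal terms shrink to ρᵢσᵢ².
True-score variance = [13.1²·0.87 + 1.6²·23.6²·0.86 + 0.4²·22.1²·0.90 + 1.2²·7.9²·0.83] + 1302.01 = 1520.43 + 1302.01 = 2822.44.
Reliability = 2822.44 / 3067.46 = 0.920.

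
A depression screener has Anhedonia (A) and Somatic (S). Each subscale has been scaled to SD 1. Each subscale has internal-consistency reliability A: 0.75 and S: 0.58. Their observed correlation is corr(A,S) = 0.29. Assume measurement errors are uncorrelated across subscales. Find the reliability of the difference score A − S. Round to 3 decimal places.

Var(A−S) = 1 + 1 − 2·0.29 = 2 − 0.58 = 1.42.
Under uncorrelated errors the observed covariances equal the true-score covariances, so only the own-variance terms attenuate.
True-score variance = [0.75 + 0.58] − 0.58 = 1.33 − 0.58 = 0.75.
Reliability = 0.75 / 1.42 = 0.528.

0.528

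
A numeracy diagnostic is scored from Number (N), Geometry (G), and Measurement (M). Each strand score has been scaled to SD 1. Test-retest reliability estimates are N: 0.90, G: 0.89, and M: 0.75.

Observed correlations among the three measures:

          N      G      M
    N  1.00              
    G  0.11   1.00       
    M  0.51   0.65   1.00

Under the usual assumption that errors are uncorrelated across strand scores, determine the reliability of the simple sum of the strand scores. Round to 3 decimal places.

Var(N+G+M) = 3 + 2·[0.11 + 0.51 + 0.65] = 3 + 2.54 = 5.54.
Because errors are independent across components, Cov(Tᵢ,Tⱼ) = Cov(Xᵢ,Xⱼ); the off-diagonal part of the true-score variance is the same as above.
True-score variance = [0.90 + 0.89 + 0.75] + 2.54 = 2.54 + 2.54 = 5.08.
Reliability = 5.08 / 5.54 = 0.917.

0.917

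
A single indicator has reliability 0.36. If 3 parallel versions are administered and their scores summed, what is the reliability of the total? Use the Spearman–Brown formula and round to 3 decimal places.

ρ_k = kρ / (1 + (k−1)ρ) = 3·0.36 / (1 + 2·0.36) = 1.080 / 1.720 = 0.628.

0.628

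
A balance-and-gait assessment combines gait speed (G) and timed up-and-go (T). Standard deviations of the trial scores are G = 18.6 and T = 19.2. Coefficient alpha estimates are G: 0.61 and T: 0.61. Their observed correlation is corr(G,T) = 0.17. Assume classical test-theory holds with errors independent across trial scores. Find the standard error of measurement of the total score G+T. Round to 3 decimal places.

16.694

Var(total) = 714.6 + 121.421 = 836.021.
True-score variance = 435.906 + 121.421 = 557.327, so reliability = 0.6666.
Error variance = 836.021 − 557.327 = 278.694; SEM = √278.694 = 16.694.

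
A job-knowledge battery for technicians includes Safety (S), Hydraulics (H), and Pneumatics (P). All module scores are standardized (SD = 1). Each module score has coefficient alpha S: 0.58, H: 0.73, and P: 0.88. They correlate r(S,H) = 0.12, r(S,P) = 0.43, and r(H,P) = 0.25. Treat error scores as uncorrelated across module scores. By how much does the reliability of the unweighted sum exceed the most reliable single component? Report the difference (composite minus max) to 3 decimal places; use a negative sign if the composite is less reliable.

Var(sum) = 3 + 1.6 = 4.6; true-score variance = 2.19 + 1.6 = 3.79; composite reliability = 0.8239.
Max component reliability = 0.8800.
Difference = 0.8239 − 0.8800 = -0.056.

-0.056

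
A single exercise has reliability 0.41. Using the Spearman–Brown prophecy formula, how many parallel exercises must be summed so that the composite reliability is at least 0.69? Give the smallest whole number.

4

k ≥ ρ*(1−ρ₁)/(ρ₁(1−ρ*)) = 0.69·0.59 / (0.41·0.31) = 3.203.
Smallest integer k = 4.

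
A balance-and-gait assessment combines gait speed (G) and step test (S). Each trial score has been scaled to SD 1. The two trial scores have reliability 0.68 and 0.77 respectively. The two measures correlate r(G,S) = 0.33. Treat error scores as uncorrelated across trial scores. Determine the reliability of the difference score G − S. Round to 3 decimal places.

0.590

Var(G−S) = 1 + 1 − 2·0.33 = 2 − 0.66 = 1.34.
Because errors are independent across components, Cov(Tᵢ,Tⱼ) = Cov(Xᵢ,Xⱼ); the off-diagonal part of the true-score variance is the same as above.
True-score variance = [0.68 + 0.77] − 0.66 = 1.45 − 0.66 = 0.79.
Reliability = 0.79 / 1.34 = 0.590.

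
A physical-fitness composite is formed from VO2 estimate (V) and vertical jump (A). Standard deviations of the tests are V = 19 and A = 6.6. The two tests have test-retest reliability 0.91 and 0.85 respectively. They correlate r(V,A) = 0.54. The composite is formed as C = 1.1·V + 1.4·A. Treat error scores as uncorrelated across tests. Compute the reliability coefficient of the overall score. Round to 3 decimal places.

Var(C) = 1.1²·19² + 1.4²·6.6² + 2·[1.54·19·6.6·0.54] = 522.188 + 208.565 = 730.753.
With uncorrelated errors the cross-covariances are all true-score covariance, so they carry over unchanged; only the diagonal terms shrink to ρᵢσᵢ².
True-score variance = [1.1²·19²·0.91 + 1.4²·6.6²·0.85] + 208.565 = 470.068 + 208.565 = 678.633.
Reliability = 678.633 / 730.753 = 0.929.

0.929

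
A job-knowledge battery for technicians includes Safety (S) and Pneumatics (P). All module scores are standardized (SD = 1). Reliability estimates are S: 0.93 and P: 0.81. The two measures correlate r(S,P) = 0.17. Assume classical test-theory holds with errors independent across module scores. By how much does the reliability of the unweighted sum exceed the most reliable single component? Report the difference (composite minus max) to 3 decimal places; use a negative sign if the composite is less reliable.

Var(sum) = 2 + 0.34 = 2.34; true-score variance = 1.74 + 0.34 = 2.08; composite reliability = 0.8889.
Max component reliability = 0.9300.
Difference = 0.8889 − 0.9300 = -0.041.

-0.041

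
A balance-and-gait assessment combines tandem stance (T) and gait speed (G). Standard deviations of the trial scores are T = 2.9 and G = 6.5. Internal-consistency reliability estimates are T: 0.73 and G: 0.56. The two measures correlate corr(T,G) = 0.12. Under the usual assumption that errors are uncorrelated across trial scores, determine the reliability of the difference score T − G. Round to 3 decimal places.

Var(T−G) = 2.9² + 6.5² − 2·2.9·6.5·0.12 = 50.66 − 4.524 = 46.136.
Under uncorrelated errors the observed covariances equal the true-score covariances, so only the own-variance terms attenuate.
True-score variance = [2.9²·0.73 + 6.5²·0.56] − 4.524 = 29.7993 − 4.524 = 25.2753.
Reliability = 25.2753 / 46.136 = 0.548.

0.548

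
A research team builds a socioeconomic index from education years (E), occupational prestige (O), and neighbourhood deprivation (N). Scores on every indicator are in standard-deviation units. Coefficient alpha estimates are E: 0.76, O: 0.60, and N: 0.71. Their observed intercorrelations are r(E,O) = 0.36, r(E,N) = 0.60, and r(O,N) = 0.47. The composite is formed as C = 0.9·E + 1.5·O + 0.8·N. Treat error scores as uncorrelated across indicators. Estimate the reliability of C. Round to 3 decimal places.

0.808

Var(C) = 0.9² + 1.5² + 0.8² + 2·[1.35·0.36 + 0.72·0.60 + 1.2·0.47] = 3.7 + 2.964 = 6.664.
With uncorrelated errors the cross-covariances are all true-score covariance, so they carry over unchanged; only the diagonal terms shrink to ρᵢσᵢ².
True-score variance = [0.9²·0.76 + 1.5²·0.60 + 0.8²·0.71] + 2.964 = 2.42 + 2.964 = 5.384.
Reliability = 5.384 / 6.664 = 0.808.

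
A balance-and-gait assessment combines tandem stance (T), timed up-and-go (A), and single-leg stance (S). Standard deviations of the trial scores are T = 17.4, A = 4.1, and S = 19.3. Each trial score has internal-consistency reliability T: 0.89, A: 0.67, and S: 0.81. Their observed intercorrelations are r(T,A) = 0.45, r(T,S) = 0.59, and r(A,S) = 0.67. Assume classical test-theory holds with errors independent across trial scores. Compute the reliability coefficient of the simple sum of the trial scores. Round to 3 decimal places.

0.913

Var(T+A+S) = 17.4² + 4.1² + 19.3² + 2·[17.4·4.1·0.45 + 17.4·19.3·0.59 + 4.1·19.3·0.67] = 692.06 + 566.508 = 1258.57.
Because errors are independent across components, Cov(Tᵢ,Tⱼ) = Cov(Xᵢ,Xⱼ); the off-diagonal part of the true-score variance is the same as above.
True-score variance = [17.4²·0.89 + 4.1²·0.67 + 19.3²·0.81] + 566.508 = 582.436 + 566.508 = 1148.94.
Reliability = 1148.94 / 1258.57 = 0.913.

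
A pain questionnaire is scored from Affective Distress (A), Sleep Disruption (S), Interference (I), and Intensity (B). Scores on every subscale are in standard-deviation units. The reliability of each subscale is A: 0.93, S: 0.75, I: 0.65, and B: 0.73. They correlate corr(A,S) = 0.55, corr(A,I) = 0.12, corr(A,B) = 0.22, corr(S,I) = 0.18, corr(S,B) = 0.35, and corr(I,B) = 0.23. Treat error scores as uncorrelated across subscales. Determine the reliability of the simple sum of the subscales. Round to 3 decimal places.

0.871

Var(A+S+I+B) = 4 + 2·[0.55 + 0.12 + 0.22 + 0.18 + 0.35 + 0.23] = 4 + 3.3 = 7.3.
Because errors are independent across components, Cov(Tᵢ,Tⱼ) = Cov(Xᵢ,Xⱼ); the off-diagonal part of the true-score variance is the same as above.
True-score variance = [0.93 + 0.75 + 0.65 + 0.73] + 3.3 = 3.06 + 3.3 = 6.36.
Reliability = 6.36 / 7.3 = 0.871.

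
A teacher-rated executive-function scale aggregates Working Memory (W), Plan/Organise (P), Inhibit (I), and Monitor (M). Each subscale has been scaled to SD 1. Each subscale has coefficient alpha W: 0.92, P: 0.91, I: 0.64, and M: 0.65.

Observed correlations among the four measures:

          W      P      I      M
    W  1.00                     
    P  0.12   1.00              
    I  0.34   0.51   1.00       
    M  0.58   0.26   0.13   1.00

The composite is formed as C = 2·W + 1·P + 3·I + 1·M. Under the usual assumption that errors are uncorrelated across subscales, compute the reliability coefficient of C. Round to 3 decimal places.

Var(C) = 2² + 1 + 3² + 1 + 2·[2·0.12 + 6·0.34 + 2·0.58 + 3·0.51 + 0.26 + 3·0.13] = 15 + 11.24 = 26.24.
Under uncorrelated errors the observed covariances equal the true-score covariances, so only the own-variance terms attenuate.
True-score variance = [2²·0.92 + 0.91 + 3²·0.64 + 0.65] + 11.24 = 11 + 11.24 = 22.24.
Reliability = 22.24 / 26.24 = 0.848.

0.848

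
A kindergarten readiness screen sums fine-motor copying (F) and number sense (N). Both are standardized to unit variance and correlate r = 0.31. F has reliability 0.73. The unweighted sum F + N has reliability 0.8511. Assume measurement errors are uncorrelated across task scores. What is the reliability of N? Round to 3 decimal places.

0.880

Var(F+N) = 2 + 2·0.31 = 2.620.
True-score variance = ρ_F + ρ_N + 2·0.31, so 0.8511 = (0.73 + ρ_N + 0.62) / 2.620.
ρ_N = 0.8511·2.620 − 0.73 − 0.62 = 0.880.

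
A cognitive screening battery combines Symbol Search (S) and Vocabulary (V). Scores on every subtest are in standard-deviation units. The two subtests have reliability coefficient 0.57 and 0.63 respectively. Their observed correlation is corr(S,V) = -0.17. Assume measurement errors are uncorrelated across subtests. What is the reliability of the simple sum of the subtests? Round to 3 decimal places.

0.518

Var(S+V) = 2 + 2·[(-0.17)] = 2 − 0.34 = 1.66.
Under uncorrelated errors the observed covariances equal the true-score covariances, so only the own-variance terms attenuate.
True-score variance = [0.57 + 0.63] − 0.34 = 1.2 − 0.34 = 0.86.
Reliability = 0.86 / 1.66 = 0.518.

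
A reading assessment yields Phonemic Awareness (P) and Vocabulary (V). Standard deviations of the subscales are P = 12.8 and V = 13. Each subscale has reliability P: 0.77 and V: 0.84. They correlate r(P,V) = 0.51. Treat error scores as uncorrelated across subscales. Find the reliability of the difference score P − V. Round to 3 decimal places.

0.603

Var(P−V) = 12.8² + 13² − 2·12.8·13·0.51 = 332.84 − 169.728 = 163.112.
Because errors are independent across components, Cov(Tᵢ,Tⱼ) = Cov(Xᵢ,Xⱼ); the off-diagonal part of the true-score variance is the same as above.
True-score variance = [12.8²·0.77 + 13²·0.84] − 169.728 = 268.117 − 169.728 = 98.3888.
Reliability = 98.3888 / 163.112 = 0.603.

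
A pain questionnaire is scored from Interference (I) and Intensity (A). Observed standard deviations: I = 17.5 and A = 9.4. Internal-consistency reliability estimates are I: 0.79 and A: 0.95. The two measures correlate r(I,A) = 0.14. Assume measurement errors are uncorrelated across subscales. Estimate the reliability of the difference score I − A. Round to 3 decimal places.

0.803

Var(I−A) = 17.5² + 9.4² − 2·17.5·9.4·0.14 = 394.61 − 46.06 = 348.55.
With uncorrelated errors the cross-covariances are all true-score covariance, so they carry over unchanged; only the diagonal terms shrink to ρᵢσᵢ².
True-score variance = [17.5²·0.79 + 9.4²·0.95] − 46.06 = 325.88 − 46.06 = 279.82.
Reliability = 279.82 / 348.55 = 0.803.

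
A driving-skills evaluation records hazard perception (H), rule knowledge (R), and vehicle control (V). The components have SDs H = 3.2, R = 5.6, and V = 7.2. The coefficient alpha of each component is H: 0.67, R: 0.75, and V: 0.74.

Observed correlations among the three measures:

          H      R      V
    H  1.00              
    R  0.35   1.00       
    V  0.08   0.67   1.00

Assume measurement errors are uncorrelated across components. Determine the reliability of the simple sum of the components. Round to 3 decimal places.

0.849

Var(H+R+V) = 3.2² + 5.6² + 7.2² + 2·[3.2·5.6·0.35 + 3.2·7.2·0.08 + 5.6·7.2·0.67] = 93.44 + 70.2592 = 163.699.
With uncorrelated errors the cross-covariances are all true-score covariance, so they carry over unchanged; only the diagonal terms shrink to ρᵢσᵢ².
True-score variance = [3.2²·0.67 + 5.6²·0.75 + 7.2²·0.74] + 70.2592 = 68.7424 + 70.2592 = 139.002.
Reliability = 139.002 / 163.699 = 0.849.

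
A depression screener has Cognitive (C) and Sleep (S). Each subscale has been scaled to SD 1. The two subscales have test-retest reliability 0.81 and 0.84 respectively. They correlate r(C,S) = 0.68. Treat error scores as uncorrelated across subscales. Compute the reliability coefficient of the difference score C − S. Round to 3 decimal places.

0.453

Var(C−S) = 1 + 1 − 2·0.68 = 2 − 1.36 = 0.64.
Because errors are independent across components, Cov(Tᵢ,Tⱼ) = Cov(Xᵢ,Xⱼ); the off-diagonal part of the true-score variance is the same as above.
True-score variance = [0.81 + 0.84] − 1.36 = 1.65 − 1.36 = 0.29.
Reliability = 0.29 / 0.64 = 0.453.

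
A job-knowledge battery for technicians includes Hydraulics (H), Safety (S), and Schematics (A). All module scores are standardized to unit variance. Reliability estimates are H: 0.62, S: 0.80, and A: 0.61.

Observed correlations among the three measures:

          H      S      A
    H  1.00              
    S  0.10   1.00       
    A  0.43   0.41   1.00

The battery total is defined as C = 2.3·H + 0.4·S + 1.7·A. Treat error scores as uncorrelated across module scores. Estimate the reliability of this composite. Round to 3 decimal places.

0.745

Var(C) = 2.3² + 0.4² + 1.7² + 2·[0.92·0.10 + 3.91·0.43 + 0.68·0.41] = 8.34 + 4.1042 = 12.4442.
With uncorrelated errors the cross-covariances are all true-score covariance, so they carry over unchanged; only the diagonal terms shrink to ρᵢσᵢ².
True-score variance = [2.3²·0.62 + 0.4²·0.80 + 1.7²·0.61] + 4.1042 = 5.1707 + 4.1042 = 9.2749.
Reliability = 9.2749 / 12.4442 = 0.745.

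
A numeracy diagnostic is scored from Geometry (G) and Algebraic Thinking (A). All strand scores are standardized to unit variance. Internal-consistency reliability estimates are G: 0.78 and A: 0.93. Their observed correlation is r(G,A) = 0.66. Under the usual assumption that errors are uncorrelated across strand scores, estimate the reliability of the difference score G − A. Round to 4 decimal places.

Var(G−A) = 1 + 1 − 2·0.66 = 2 − 1.32 = 0.68.
With uncorrelated errors the cross-covariances are all true-score covariance, so they carry over unchanged; only the diagonal terms shrink to ρᵢσᵢ².
True-score variance = [0.78 + 0.93] − 1.32 = 1.71 − 1.32 = 0.39.
Reliability = 0.39 / 0.68 = 0.5735.

0.5735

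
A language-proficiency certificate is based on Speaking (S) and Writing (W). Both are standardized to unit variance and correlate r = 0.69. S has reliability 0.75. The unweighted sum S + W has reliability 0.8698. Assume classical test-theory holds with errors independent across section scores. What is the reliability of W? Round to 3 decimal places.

0.810

Var(S+W) = 2 + 2·0.69 = 3.380.
True-score variance = ρ_S + ρ_W + 2·0.69, so 0.8698 = (0.75 + ρ_W + 1.38) / 3.380.
ρ_W = 0.8698·3.380 − 0.75 − 1.38 = 0.810.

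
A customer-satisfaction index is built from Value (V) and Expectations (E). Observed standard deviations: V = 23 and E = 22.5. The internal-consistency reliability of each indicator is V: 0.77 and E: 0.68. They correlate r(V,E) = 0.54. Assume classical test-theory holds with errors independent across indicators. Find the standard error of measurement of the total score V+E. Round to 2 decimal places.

16.84

Var(total) = 1035.25 + 558.9 = 1594.15.
True-score variance = 751.58 + 558.9 = 1310.48, so reliability = 0.8221.
Error variance = 1594.15 − 1310.48 = 283.67; SEM = √283.67 = 16.84.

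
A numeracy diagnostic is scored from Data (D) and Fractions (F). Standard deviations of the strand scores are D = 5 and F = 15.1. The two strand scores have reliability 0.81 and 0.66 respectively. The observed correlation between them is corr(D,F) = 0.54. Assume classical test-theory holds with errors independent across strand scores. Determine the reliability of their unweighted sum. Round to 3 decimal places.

0.754

Var(D+F) = 5² + 15.1² + 2·[5·15.1·0.54] = 253.01 + 81.54 = 334.55.
With uncorrelated errors the cross-covariances are all true-score covariance, so they carry over unchanged; only the diagonal terms shrink to ρᵢσᵢ².
True-score variance = [5²·0.81 + 15.1²·0.66] + 81.54 = 170.737 + 81.54 = 252.277.
Reliability = 252.277 / 334.55 = 0.754.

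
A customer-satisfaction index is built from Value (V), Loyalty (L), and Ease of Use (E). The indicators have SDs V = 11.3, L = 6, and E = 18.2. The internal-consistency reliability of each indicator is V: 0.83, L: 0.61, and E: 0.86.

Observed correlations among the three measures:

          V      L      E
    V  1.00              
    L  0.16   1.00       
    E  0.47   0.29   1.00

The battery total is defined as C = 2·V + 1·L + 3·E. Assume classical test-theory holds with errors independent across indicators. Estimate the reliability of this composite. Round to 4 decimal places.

Var(C) = 2²·11.3² + 6² + 3²·18.2² + 2·[2·11.3·6·0.16 + 6·11.3·18.2·0.47 + 3·6·18.2·0.29] = 3527.92 + 1393.32 = 4921.24.
With uncorrelated errors the cross-covariances are all true-score covariance, so they carry over unchanged; only the diagonal terms shrink to ρᵢσᵢ².
True-score variance = [2²·11.3²·0.83 + 6²·0.61 + 3²·18.2²·0.86] + 1393.32 = 3009.69 + 1393.32 = 4403.01.
Reliability = 4403.01 / 4921.24 = 0.8947.

0.8947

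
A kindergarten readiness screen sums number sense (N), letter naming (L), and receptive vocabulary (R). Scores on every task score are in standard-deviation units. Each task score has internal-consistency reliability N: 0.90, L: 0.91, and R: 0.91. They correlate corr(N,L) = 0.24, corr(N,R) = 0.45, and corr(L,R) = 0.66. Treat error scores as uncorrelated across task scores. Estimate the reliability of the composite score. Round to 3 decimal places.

Var(N+L+R) = 3 + 2·[0.24 + 0.45 + 0.66] = 3 + 2.7 = 5.7.
With uncorrelated errors the cross-covariances are all true-score covariance, so they carry over unchanged; only the diagonal terms shrink to ρᵢσᵢ².
True-score variance = [0.90 + 0.91 + 0.91] + 2.7 = 2.72 + 2.7 = 5.42.
Reliability = 5.42 / 5.7 = 0.951.

0.951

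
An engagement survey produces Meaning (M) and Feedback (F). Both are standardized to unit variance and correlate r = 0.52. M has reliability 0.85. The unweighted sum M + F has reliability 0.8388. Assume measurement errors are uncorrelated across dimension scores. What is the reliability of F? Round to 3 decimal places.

0.660

Var(M+F) = 2 + 2·0.52 = 3.040.
True-score variance = ρ_M + ρ_F + 2·0.52, so 0.8388 = (0.85 + ρ_F + 1.04) / 3.040.
ρ_F = 0.8388·3.040 − 0.85 − 1.04 = 0.660.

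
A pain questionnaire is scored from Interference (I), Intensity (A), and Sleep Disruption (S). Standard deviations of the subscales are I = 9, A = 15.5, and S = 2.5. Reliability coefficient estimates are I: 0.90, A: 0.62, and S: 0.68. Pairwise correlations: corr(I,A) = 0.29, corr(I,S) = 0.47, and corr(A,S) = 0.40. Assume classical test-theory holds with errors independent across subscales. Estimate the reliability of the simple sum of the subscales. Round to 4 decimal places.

Var(I+A+S) = 9² + 15.5² + 2.5² + 2·[9·15.5·0.29 + 9·2.5·0.47 + 15.5·2.5·0.40] = 327.5 + 133.06 = 460.56.
Under uncorrelated errors the observed covariances equal the true-score covariances, so only the own-variance terms attenuate.
True-score variance = [9²·0.90 + 15.5²·0.62 + 2.5²·0.68] + 133.06 = 226.105 + 133.06 = 359.165.
Reliability = 359.165 / 460.56 = 0.7798.

0.7798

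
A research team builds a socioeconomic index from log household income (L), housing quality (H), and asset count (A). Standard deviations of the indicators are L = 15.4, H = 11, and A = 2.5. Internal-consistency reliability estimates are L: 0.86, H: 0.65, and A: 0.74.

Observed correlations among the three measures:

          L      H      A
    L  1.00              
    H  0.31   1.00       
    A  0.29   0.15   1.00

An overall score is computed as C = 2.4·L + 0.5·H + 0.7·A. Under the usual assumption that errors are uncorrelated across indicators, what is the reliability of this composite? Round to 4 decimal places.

0.8706

Var(C) = 2.4²·15.4² + 0.5²·11² + 0.7²·2.5² + 2·[1.2·15.4·11·0.31 + 1.68·15.4·2.5·0.29 + 0.35·11·2.5·0.15] = 1399.35 + 166.435 = 1565.79.
Because errors are independent across components, Cov(Tᵢ,Tⱼ) = Cov(Xᵢ,Xⱼ); the off-diagonal part of the true-score variance is the same as above.
True-score variance = [2.4²·15.4²·0.86 + 0.5²·11²·0.65 + 0.7²·2.5²·0.74] + 166.435 = 1196.72 + 166.435 = 1363.16.
Reliability = 1363.16 / 1565.79 = 0.8706.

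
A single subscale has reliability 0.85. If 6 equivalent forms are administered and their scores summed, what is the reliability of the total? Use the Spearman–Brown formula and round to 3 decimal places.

ρ_k = kρ / (1 + (k−1)ρ) = 6·0.85 / (1 + 5·0.85) = 5.100 / 5.250 = 0.971.

0.971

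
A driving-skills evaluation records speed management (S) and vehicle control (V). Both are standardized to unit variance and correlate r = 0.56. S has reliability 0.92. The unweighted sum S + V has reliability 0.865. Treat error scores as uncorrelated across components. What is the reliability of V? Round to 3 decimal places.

Var(S+V) = 2 + 2·0.56 = 3.120.
True-score variance = ρ_S + ρ_V + 2·0.56, so 0.865 = (0.92 + ρ_V + 1.12) / 3.120.
ρ_V = 0.865·3.120 − 0.92 − 1.12 = 0.659.

0.659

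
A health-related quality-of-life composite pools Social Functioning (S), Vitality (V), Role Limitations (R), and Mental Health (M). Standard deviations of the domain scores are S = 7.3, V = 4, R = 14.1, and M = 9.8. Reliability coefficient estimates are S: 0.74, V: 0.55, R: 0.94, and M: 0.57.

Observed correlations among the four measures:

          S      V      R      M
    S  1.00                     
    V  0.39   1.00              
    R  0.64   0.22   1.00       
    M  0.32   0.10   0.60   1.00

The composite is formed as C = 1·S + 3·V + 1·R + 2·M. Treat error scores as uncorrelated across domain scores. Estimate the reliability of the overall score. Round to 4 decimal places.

Var(C) = 7.3² + 3²·4² + 14.1² + 2²·9.8² + 2·[3·7.3·4·0.39 + 7.3·14.1·0.64 + 2·7.3·9.8·0.32 + 3·4·14.1·0.22 + 6·4·9.8·0.10 + 2·14.1·9.8·0.60] = 780.26 + 744.77 = 1525.03.
Under uncorrelated errors the observed covariances equal the true-score covariances, so only the own-variance terms attenuate.
True-score variance = [7.3²·0.74 + 3²·4²·0.55 + 14.1²·0.94 + 2²·9.8²·0.57] + 744.77 = 524.487 + 744.77 = 1269.26.
Reliability = 1269.26 / 1525.03 = 0.8323.

0.8323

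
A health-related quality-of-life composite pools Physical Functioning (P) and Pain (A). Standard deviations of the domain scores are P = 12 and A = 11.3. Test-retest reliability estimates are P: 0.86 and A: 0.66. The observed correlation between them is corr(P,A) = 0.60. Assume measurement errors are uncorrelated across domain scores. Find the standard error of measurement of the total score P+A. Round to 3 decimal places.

Var(total) = 271.69 + 162.72 = 434.41.
True-score variance = 208.115 + 162.72 = 370.835, so reliability = 0.8537.
Error variance = 434.41 − 370.835 = 63.5746; SEM = √63.5746 = 7.973.

7.973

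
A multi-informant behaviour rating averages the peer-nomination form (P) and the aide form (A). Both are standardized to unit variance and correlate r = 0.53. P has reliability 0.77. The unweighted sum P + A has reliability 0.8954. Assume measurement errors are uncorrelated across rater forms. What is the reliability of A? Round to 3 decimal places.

0.910

Var(P+A) = 2 + 2·0.53 = 3.060.
True-score variance = ρ_P + ρ_A + 2·0.53, so 0.8954 = (0.77 + ρ_A + 1.06) / 3.060.
ρ_A = 0.8954·3.060 − 0.77 − 1.06 = 0.910.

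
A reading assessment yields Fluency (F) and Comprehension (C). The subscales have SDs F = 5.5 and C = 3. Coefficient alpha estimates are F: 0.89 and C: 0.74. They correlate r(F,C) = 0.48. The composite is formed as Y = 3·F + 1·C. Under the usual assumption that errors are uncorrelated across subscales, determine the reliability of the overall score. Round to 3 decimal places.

Var(Y) = 3²·5.5² + 3² + 2·[3·5.5·3·0.48] = 281.25 + 47.52 = 328.77.
With uncorrelated errors the cross-covariances are all true-score covariance, so they carry over unchanged; only the diagonal terms shrink to ρᵢσᵢ².
True-score variance = [3²·5.5²·0.89 + 3²·0.74] + 47.52 = 248.963 + 47.52 = 296.483.
Reliability = 296.483 / 328.77 = 0.902.

0.902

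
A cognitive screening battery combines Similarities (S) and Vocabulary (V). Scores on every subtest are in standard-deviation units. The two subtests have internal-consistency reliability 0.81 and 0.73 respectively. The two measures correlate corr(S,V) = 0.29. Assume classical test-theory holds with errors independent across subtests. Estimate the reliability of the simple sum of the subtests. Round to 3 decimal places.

0.822

Var(S+V) = 2 + 2·[0.29] = 2 + 0.58 = 2.58.
Because errors are independent across components, Cov(Tᵢ,Tⱼ) = Cov(Xᵢ,Xⱼ); the off-diagonal part of the true-score variance is the same as above.
True-score variance = [0.81 + 0.73] + 0.58 = 1.54 + 0.58 = 2.12.
Reliability = 2.12 / 2.58 = 0.822.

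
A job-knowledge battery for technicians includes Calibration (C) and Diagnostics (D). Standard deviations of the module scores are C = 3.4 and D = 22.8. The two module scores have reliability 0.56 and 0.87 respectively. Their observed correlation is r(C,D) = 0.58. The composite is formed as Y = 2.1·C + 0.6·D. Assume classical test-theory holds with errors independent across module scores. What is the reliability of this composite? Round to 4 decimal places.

0.8669

Var(Y) = 2.1²·3.4² + 0.6²·22.8² + 2·[1.26·3.4·22.8·0.58] = 238.122 + 113.303 = 351.425.
Because errors are independent across components, Cov(Tᵢ,Tⱼ) = Cov(Xᵢ,Xⱼ); the off-diagonal part of the true-score variance is the same as above.
True-score variance = [2.1²·3.4²·0.56 + 0.6²·22.8²·0.87] + 113.303 = 191.362 + 113.303 = 304.666.
Reliability = 304.666 / 351.425 = 0.8669.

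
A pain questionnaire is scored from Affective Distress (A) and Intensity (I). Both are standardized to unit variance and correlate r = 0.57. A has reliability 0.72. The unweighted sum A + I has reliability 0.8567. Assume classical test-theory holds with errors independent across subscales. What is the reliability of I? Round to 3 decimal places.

0.830

Var(A+I) = 2 + 2·0.57 = 3.140.
True-score variance = ρ_A + ρ_I + 2·0.57, so 0.8567 = (0.72 + ρ_I + 1.14) / 3.140.
ρ_I = 0.8567·3.140 − 0.72 − 1.14 = 0.830.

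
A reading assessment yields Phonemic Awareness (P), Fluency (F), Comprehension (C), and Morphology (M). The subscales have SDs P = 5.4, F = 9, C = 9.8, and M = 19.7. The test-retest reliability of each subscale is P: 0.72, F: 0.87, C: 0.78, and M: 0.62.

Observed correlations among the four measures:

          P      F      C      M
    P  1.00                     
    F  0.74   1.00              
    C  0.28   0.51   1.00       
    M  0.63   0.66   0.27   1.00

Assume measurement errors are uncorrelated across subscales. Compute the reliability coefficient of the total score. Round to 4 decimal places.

Var(P+F+C+M) = 5.4² + 9² + 9.8² + 19.7² + 2·[5.4·9·0.74 + 5.4·9.8·0.28 + 5.4·19.7·0.63 + 9·9.8·0.51 + 9·19.7·0.66 + 9.8·19.7·0.27] = 594.29 + 663.854 = 1258.14.
Because errors are independent across components, Cov(Tᵢ,Tⱼ) = Cov(Xᵢ,Xⱼ); the off-diagonal part of the true-score variance is the same as above.
True-score variance = [5.4²·0.72 + 9²·0.87 + 9.8²·0.78 + 19.7²·0.62] + 663.854 = 406.992 + 663.854 = 1070.85.
Reliability = 1070.85 / 1258.14 = 0.8511.

0.8511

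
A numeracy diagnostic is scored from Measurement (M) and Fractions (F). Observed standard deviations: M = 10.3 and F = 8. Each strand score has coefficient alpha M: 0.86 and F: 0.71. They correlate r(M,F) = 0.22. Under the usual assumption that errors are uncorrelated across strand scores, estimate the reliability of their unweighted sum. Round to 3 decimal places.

Var(M+F) = 10.3² + 8² + 2·[10.3·8·0.22] = 170.09 + 36.256 = 206.346.
With uncorrelated errors the cross-covariances are all true-score covariance, so they carry over unchanged; only the diagonal terms shrink to ρᵢσᵢ².
True-score variance = [10.3²·0.86 + 8²·0.71] + 36.256 = 136.677 + 36.256 = 172.933.
Reliability = 172.933 / 206.346 = 0.838.

0.838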